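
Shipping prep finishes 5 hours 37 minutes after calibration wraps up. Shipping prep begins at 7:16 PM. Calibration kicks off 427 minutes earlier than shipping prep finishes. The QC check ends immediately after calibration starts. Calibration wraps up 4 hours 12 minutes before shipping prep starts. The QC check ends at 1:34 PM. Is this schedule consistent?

Yes

Calibration ends at 7:16 PM − 252 min = 3:04 PM.
Shipping prep ends at 3:04 PM + 337 min = 8:41 PM.
Calibration starts at 8:41 PM − 427 min = 1:34 PM.
So the QC check ends at 1:34 PM.
That matches the stated 1:34 PM, so the schedule is consistent.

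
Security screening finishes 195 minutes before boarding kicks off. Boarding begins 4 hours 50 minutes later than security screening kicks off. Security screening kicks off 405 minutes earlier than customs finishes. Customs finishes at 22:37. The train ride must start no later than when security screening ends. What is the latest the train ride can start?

Security screening starts at 22:37 − 405 min = 15:52.
Boarding starts at 15:52 + 290 min = 20:42.
Security screening ends at 20:42 − 195 min = 17:27.
The train ride is bounded by security screening, so the latest it can start is 17:27.

17:27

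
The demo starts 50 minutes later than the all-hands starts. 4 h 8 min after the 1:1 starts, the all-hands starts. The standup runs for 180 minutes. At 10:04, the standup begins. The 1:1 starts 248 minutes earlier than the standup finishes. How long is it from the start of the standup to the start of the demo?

3 hours 50 minutes

The standup ends at 10:04 + 180 min = 13:04.
The 1:1 starts at 13:04 − 248 min = 08:56.
The all-hands starts at 08:56 + 248 min = 13:04.
The demo starts at 13:04 + 50 min = 13:54.
From 10:04 to 13:54 is 3 hours 50 minutes.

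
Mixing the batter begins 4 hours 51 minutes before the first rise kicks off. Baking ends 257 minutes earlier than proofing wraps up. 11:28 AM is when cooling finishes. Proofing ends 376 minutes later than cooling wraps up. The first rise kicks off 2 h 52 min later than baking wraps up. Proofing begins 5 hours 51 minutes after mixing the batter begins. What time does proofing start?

Proofing ends at 11:28 AM + 376 min = 5:44 PM.
Baking ends at 5:44 PM − 257 min = 1:27 PM.
The first rise starts at 1:27 PM + 172 min = 4:19 PM.
Mixing the batter starts at 4:19 PM − 291 min = 11:28 AM.
Proofing starts at 11:28 AM + 351 min = 5:19 PM.

5:19 PM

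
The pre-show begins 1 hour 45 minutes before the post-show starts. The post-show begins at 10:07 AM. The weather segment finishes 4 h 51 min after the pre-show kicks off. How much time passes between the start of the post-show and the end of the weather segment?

The pre-show starts at 10:07 AM − 105 min = 8:22 AM.
The weather segment ends at 8:22 AM + 291 min = 1:13 PM.
From 10:07 AM to 1:13 PM is 186 minutes.

186 minutes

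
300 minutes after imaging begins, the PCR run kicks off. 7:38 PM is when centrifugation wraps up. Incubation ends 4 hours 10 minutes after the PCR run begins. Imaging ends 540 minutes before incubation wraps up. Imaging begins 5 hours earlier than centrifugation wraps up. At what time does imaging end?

2:48 PM

Imaging starts at 7:38 PM − 300 min = 2:38 PM.
The PCR run starts at 2:38 PM + 300 min = 7:38 PM.
Incubation ends at 7:38 PM + 250 min = 11:48 PM.
Imaging ends at 11:48 PM − 540 min = 2:48 PM.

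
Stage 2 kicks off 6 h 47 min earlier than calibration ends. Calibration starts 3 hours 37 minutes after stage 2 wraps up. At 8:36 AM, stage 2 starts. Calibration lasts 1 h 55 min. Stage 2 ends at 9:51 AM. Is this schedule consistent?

Yes

Calibration starts at 9:51 AM + 217 min = 1:28 PM.
Calibration ends at 1:28 PM + 115 min = 3:23 PM.
Stage 2 starts at 3:23 PM − 407 min = 8:36 AM.
That matches the stated 8:36 AM, so the schedule is consistent.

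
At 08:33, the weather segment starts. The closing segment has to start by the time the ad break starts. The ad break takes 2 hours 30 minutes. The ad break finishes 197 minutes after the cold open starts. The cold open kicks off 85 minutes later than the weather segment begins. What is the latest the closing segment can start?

10:45

The cold open starts at 08:33 + 85 min = 09:58.
The ad break ends at 09:58 + 197 min = 13:15.
The ad break starts at 13:15 − 150 min = 10:45.
The closing segment is bounded by the ad break, so the latest it can start is 10:45.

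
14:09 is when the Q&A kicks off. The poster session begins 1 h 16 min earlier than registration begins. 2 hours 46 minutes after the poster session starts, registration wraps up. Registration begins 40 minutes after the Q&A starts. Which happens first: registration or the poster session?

the poster session

Registration starts at 14:09 + 40 min = 14:49.
The poster session starts at 14:49 − 76 min = 13:33.
Registration starts at 14:49 and the poster session starts at 13:33, so the poster session is first.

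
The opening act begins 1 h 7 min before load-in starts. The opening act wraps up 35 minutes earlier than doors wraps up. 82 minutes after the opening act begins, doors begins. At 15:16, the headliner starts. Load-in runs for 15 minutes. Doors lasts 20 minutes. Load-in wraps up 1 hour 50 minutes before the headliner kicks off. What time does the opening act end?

13:11

Load-in ends at 15:16 − 110 min = 13:26.
Load-in starts at 13:26 − 15 min = 13:11.
The opening act starts at 13:11 − 67 min = 12:04.
Doors starts at 12:04 + 82 min = 13:26.
Doors ends at 13:26 + 20 min = 13:46.
The opening act ends at 13:46 − 35 min = 13:11.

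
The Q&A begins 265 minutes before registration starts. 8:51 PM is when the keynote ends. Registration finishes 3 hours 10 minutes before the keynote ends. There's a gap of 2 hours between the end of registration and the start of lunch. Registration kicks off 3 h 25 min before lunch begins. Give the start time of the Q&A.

11:51 AM

Registration ends at 8:51 PM − 190 min = 5:41 PM.
Lunch starts at 5:41 PM + 120 min = 7:41 PM.
Registration starts at 7:41 PM − 205 min = 4:16 PM.
The Q&A starts at 4:16 PM − 265 min = 11:51 AM.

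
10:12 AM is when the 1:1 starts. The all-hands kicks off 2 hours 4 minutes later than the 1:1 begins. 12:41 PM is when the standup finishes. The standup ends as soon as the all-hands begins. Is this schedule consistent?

The all-hands starts at 10:12 AM + 124 min = 12:16 PM.
So the standup ends at 12:16 PM.
But the standup is also said to end at 12:41 PM — a 25-minute conflict.

No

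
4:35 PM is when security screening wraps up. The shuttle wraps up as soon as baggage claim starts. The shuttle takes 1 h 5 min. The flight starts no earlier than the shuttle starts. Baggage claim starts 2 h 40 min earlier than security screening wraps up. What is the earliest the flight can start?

Baggage claim starts at 4:35 PM − 160 min = 1:55 PM.
So the shuttle ends at 1:55 PM.
The shuttle starts at 1:55 PM − 65 min = 12:50 PM.
The flight is bounded by the shuttle, so the earliest it can start is 12:50 PM.

12:50 PM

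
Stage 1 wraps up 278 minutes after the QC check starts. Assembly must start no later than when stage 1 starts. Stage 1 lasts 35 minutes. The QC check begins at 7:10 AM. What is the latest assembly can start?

11:13 AM

Stage 1 ends at 7:10 AM + 278 min = 11:48 AM.
Stage 1 starts at 11:48 AM − 35 min = 11:13 AM.
Assembly is bounded by stage 1, so the latest it can start is 11:13 AM.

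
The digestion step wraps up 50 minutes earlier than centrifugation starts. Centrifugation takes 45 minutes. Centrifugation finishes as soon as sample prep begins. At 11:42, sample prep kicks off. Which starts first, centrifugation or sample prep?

Centrifugation ends at 11:42.
Centrifugation starts at 11:42 − 45 min = 10:57.
Centrifugation starts at 10:57 and sample prep starts at 11:42, so centrifugation is first.

centrifugation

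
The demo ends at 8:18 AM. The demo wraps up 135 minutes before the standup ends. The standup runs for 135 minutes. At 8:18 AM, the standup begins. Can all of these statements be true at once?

Yes

The standup ends at 8:18 AM + 135 min = 10:33 AM.
The demo ends at 10:33 AM − 135 min = 8:18 AM.
That matches the stated 8:18 AM, so the schedule is consistent.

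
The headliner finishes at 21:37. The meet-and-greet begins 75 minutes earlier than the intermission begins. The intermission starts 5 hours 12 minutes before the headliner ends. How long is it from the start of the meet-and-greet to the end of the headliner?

The intermission starts at 21:37 − 312 min = 16:25.
The meet-and-greet starts at 16:25 − 75 min = 15:10.
From 15:10 to 21:37 is 6 h 27 min.

6 h 27 min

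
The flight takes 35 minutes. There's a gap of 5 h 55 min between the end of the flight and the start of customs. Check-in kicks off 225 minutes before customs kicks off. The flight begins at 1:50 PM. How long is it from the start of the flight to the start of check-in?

165 minutes

The flight ends at 1:50 PM + 35 min = 2:25 PM.
Customs starts at 2:25 PM + 355 min = 8:20 PM.
Check-in starts at 8:20 PM − 225 min = 4:35 PM.
From 1:50 PM to 4:35 PM is 165 minutes.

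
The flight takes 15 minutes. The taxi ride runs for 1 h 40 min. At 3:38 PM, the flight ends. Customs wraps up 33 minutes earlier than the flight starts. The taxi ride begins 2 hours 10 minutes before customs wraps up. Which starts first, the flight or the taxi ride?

The flight starts at 3:38 PM − 15 min = 3:23 PM.
Customs ends at 3:23 PM − 33 min = 2:50 PM.
The taxi ride starts at 2:50 PM − 130 min = 12:40 PM.
The flight starts at 3:23 PM and the taxi ride starts at 12:40 PM, so the taxi ride is first.

the taxi ride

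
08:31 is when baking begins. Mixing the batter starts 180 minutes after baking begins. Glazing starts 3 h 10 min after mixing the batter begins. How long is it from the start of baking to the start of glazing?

6 h 10 min

Mixing the batter starts at 08:31 + 180 min = 11:31.
Glazing starts at 11:31 + 190 min = 14:41.
From 08:31 to 14:41 is 6 h 10 min.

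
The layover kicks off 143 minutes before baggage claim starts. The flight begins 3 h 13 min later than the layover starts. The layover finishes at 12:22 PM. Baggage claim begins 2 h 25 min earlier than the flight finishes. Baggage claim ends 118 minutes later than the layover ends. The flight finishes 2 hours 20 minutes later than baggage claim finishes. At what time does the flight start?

3:05 PM

Baggage claim ends at 12:22 PM + 118 min = 2:20 PM.
The flight ends at 2:20 PM + 140 min = 4:40 PM.
Baggage claim starts at 4:40 PM − 145 min = 2:15 PM.
The layover starts at 2:15 PM − 143 min = 11:52 AM.
The flight starts at 11:52 AM + 193 min = 3:05 PM.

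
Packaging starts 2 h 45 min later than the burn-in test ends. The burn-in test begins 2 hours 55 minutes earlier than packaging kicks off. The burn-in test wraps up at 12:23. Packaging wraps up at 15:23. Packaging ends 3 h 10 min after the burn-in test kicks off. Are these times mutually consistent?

Packaging starts at 12:23 + 165 min = 15:08.
The burn-in test starts at 15:08 − 175 min = 12:13.
Packaging ends at 12:13 + 190 min = 15:23.
That matches the stated 15:23, so the schedule is consistent.

Yes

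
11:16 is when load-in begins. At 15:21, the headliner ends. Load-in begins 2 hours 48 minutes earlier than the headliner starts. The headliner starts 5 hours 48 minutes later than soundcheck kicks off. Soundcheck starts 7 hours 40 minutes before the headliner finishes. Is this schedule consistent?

Soundcheck starts at 15:21 − 460 min = 07:41.
The headliner starts at 07:41 + 348 min = 13:29.
Load-in starts at 13:29 − 168 min = 10:41.
But load-in is also said to start at 11:16 — a 35-minute conflict.

No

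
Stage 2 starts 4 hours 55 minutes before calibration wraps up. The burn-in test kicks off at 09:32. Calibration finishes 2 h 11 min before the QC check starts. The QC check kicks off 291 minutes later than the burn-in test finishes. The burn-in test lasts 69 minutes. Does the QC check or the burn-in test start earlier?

the burn-in test

The burn-in test ends at 09:32 + 69 min = 10:41.
The QC check starts at 10:41 + 291 min = 15:32.
The QC check starts at 15:32 and the burn-in test starts at 09:32, so the burn-in test is first.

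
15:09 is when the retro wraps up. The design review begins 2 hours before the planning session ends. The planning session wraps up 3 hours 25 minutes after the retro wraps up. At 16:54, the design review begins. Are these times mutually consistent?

No

The planning session ends at 15:09 + 205 min = 18:34.
The design review starts at 18:34 − 120 min = 16:34.
But the design review is also said to start at 16:54 — a 20-minute conflict.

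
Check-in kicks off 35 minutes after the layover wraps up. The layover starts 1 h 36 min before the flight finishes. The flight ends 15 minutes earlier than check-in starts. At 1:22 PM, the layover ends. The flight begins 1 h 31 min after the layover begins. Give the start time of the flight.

1:37 PM

Check-in starts at 1:22 PM + 35 min = 1:57 PM.
The flight ends at 1:57 PM − 15 min = 1:42 PM.
The layover starts at 1:42 PM − 96 min = 12:06 PM.
The flight starts at 12:06 PM + 91 min = 1:37 PM.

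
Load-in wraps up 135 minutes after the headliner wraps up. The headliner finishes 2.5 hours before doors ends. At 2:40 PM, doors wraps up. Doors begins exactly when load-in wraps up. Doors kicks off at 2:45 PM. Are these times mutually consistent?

No

The headliner ends at 2:40 PM − 150 min = 12:10 PM.
Load-in ends at 12:10 PM + 135 min = 2:25 PM.
So doors starts at 2:25 PM.
But doors is also said to start at 2:45 PM — a 20-minute conflict.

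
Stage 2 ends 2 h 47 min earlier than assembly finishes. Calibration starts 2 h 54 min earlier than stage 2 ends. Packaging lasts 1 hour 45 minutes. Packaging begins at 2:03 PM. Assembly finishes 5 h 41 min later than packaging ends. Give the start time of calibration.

3:48 PM

Packaging ends at 2:03 PM + 105 min = 3:48 PM.
Assembly ends at 3:48 PM + 341 min = 9:29 PM.
Stage 2 ends at 9:29 PM − 167 min = 6:42 PM.
Calibration starts at 6:42 PM − 174 min = 3:48 PM.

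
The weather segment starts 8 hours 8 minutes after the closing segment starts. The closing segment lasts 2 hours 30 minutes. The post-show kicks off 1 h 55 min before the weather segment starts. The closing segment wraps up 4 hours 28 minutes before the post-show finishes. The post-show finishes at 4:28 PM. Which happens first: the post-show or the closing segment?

the closing segment

The closing segment ends at 4:28 PM − 268 min = 12:00 PM.
The closing segment starts at 12:00 PM − 150 min = 9:30 AM.
The weather segment starts at 9:30 AM + 488 min = 5:38 PM.
The post-show starts at 5:38 PM − 115 min = 3:43 PM.
The post-show starts at 3:43 PM and the closing segment starts at 9:30 AM, so the closing segment is first.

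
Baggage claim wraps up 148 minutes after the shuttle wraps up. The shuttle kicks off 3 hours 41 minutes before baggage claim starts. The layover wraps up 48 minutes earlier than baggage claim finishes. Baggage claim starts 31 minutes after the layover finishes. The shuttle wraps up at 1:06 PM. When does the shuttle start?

Baggage claim ends at 1:06 PM + 148 min = 3:34 PM.
The layover ends at 3:34 PM − 48 min = 2:46 PM.
Baggage claim starts at 2:46 PM + 31 min = 3:17 PM.
The shuttle starts at 3:17 PM − 221 min = 11:36 AM.

11:36 AM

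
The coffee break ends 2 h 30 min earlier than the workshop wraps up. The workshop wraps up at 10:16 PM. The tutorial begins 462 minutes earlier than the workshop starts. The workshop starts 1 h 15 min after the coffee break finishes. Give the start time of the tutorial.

1:19 PM

The coffee break ends at 10:16 PM − 150 min = 7:46 PM.
The workshop starts at 7:46 PM + 75 min = 9:01 PM.
The tutorial starts at 9:01 PM − 462 min = 1:19 PM.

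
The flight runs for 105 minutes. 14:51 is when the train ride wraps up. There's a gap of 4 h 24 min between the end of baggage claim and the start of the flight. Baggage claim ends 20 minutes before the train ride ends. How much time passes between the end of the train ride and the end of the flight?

Baggage claim ends at 14:51 − 20 min = 14:31.
The flight starts at 14:31 + 264 min = 18:55.
The flight ends at 18:55 + 105 min = 20:40.
From 14:51 to 20:40 is 349 minutes.

349 minutes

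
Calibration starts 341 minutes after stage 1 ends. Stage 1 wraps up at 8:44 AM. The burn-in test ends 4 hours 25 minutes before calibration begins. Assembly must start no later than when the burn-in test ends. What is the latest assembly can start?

10:00 AM

Calibration starts at 8:44 AM + 341 min = 2:25 PM.
The burn-in test ends at 2:25 PM − 265 min = 10:00 AM.
Assembly is bounded by the burn-in test, so the latest it can start is 10:00 AM.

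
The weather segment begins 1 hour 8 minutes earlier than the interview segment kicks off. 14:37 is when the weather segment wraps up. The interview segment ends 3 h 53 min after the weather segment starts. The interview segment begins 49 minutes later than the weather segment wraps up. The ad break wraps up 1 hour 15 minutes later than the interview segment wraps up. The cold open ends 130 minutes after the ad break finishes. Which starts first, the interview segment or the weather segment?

the weather segment

The interview segment starts at 14:37 + 49 min = 15:26.
The weather segment starts at 15:26 − 68 min = 14:18.
The interview segment starts at 15:26 and the weather segment starts at 14:18, so the weather segment is first.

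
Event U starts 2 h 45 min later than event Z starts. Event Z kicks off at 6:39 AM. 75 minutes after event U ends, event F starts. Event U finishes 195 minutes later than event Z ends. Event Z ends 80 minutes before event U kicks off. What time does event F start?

Event U starts at 6:39 AM + 165 min = 9:24 AM.
Event Z ends at 9:24 AM − 80 min = 8:04 AM.
Event U ends at 8:04 AM + 195 min = 11:19 AM.
Event F starts at 11:19 AM + 75 min = 12:34 PM.

12:34 PM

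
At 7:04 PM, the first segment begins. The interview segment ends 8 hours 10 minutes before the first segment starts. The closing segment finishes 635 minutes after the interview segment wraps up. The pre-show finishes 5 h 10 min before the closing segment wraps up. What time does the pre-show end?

The interview segment ends at 7:04 PM − 490 min = 10:54 AM.
The closing segment ends at 10:54 AM + 635 min = 9:29 PM.
The pre-show ends at 9:29 PM − 310 min = 4:19 PM.

4:19 PM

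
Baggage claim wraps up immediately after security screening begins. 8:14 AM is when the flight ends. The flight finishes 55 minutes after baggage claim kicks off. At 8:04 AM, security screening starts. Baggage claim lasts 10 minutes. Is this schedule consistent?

No

Baggage claim ends at 8:04 AM.
Baggage claim starts at 8:04 AM − 10 min = 7:54 AM.
The flight ends at 7:54 AM + 55 min = 8:49 AM.
But the flight is also said to end at 8:14 AM — a 35-minute conflict.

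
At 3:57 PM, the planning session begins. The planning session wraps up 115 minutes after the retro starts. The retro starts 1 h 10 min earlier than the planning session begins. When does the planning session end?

4:42 PM

The retro starts at 3:57 PM − 70 min = 2:47 PM.
The planning session ends at 2:47 PM + 115 min = 4:42 PM.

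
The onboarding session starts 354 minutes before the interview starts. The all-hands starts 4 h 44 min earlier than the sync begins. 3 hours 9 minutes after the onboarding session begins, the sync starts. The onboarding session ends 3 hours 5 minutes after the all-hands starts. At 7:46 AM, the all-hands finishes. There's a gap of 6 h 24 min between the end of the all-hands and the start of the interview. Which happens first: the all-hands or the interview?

The interview starts at 7:46 AM + 384 min = 2:10 PM.
The onboarding session starts at 2:10 PM − 354 min = 8:16 AM.
The sync starts at 8:16 AM + 189 min = 11:25 AM.
The all-hands starts at 11:25 AM − 284 min = 6:41 AM.
The all-hands starts at 6:41 AM and the interview starts at 2:10 PM, so the all-hands is first.

the all-hands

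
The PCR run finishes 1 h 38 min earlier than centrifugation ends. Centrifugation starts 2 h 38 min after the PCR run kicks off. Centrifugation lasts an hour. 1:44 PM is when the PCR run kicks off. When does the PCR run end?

Centrifugation starts at 1:44 PM + 158 min = 4:22 PM.
Centrifugation ends at 4:22 PM + 60 min = 5:22 PM.
The PCR run ends at 5:22 PM − 98 min = 3:44 PM.

3:44 PM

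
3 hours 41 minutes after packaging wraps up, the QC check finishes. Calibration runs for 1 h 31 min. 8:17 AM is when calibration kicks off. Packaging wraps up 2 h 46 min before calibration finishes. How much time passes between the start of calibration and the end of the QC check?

Calibration ends at 8:17 AM + 91 min = 9:48 AM.
Packaging ends at 9:48 AM − 166 min = 7:02 AM.
The QC check ends at 7:02 AM + 221 min = 10:43 AM.
From 8:17 AM to 10:43 AM is 146 minutes.

146 minutes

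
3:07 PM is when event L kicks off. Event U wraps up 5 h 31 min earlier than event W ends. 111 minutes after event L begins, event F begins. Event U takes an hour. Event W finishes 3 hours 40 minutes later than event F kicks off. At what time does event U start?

2:07 PM

Event F starts at 3:07 PM + 111 min = 4:58 PM.
Event W ends at 4:58 PM + 220 min = 8:38 PM.
Event U ends at 8:38 PM − 331 min = 3:07 PM.
Event U starts at 3:07 PM − 60 min = 2:07 PM.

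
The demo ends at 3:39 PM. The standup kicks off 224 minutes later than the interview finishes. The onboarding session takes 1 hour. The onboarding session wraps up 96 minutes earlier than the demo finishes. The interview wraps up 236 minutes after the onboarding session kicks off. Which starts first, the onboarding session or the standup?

The onboarding session ends at 3:39 PM − 96 min = 2:03 PM.
The onboarding session starts at 2:03 PM − 60 min = 1:03 PM.
The interview ends at 1:03 PM + 236 min = 4:59 PM.
The standup starts at 4:59 PM + 224 min = 8:43 PM.
The onboarding session starts at 1:03 PM and the standup starts at 8:43 PM, so the onboarding session is first.

the onboarding session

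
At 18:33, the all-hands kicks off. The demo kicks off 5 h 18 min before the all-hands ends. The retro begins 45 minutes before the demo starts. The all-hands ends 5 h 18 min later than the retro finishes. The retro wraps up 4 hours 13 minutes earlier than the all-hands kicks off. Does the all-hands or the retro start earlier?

the retro

The retro ends at 18:33 − 253 min = 14:20.
The all-hands ends at 14:20 + 318 min = 19:38.
The demo starts at 19:38 − 318 min = 14:20.
The retro starts at 14:20 − 45 min = 13:35.
The all-hands starts at 18:33 and the retro starts at 13:35, so the retro is first.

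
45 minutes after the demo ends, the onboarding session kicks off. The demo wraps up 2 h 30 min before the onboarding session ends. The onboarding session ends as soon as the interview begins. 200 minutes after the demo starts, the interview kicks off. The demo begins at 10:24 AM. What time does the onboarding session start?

11:59 AM

The interview starts at 10:24 AM + 200 min = 1:44 PM.
So the onboarding session ends at 1:44 PM.
The demo ends at 1:44 PM − 150 min = 11:14 AM.
The onboarding session starts at 11:14 AM + 45 min = 11:59 AM.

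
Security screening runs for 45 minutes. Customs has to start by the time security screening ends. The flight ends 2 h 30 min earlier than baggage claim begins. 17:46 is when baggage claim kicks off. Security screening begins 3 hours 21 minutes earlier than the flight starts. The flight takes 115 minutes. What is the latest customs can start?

10:45

The flight ends at 17:46 − 150 min = 15:16.
The flight starts at 15:16 − 115 min = 13:21.
Security screening starts at 13:21 − 201 min = 10:00.
Security screening ends at 10:00 + 45 min = 10:45.
Customs is bounded by security screening, so the latest it can start is 10:45.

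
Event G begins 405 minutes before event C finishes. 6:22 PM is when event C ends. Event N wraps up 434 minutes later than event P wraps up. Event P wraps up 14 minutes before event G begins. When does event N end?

6:37 PM

Event G starts at 6:22 PM − 405 min = 11:37 AM.
Event P ends at 11:37 AM − 14 min = 11:23 AM.
Event N ends at 11:23 AM + 434 min = 6:37 PM.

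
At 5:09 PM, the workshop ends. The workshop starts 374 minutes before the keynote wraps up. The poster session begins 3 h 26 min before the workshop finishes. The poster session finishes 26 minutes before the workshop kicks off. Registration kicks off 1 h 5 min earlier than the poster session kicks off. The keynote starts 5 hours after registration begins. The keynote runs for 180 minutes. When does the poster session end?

1:58 PM

The poster session starts at 5:09 PM − 206 min = 1:43 PM.
Registration starts at 1:43 PM − 65 min = 12:38 PM.
The keynote starts at 12:38 PM + 300 min = 5:38 PM.
The keynote ends at 5:38 PM + 180 min = 8:38 PM.
The workshop starts at 8:38 PM − 374 min = 2:24 PM.
The poster session ends at 2:24 PM − 26 min = 1:58 PM.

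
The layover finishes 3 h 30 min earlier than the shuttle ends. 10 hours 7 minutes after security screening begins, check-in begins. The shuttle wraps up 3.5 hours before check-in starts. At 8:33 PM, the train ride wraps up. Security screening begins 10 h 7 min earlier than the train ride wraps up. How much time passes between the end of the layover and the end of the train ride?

420 minutes

Security screening starts at 8:33 PM − 607 min = 10:26 AM.
Check-in starts at 10:26 AM + 607 min = 8:33 PM.
The shuttle ends at 8:33 PM − 210 min = 5:03 PM.
The layover ends at 5:03 PM − 210 min = 1:33 PM.
From 1:33 PM to 8:33 PM is 420 minutes.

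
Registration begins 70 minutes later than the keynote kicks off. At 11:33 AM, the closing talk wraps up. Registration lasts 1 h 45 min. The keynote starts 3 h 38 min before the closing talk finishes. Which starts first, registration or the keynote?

The keynote starts at 11:33 AM − 218 min = 7:55 AM.
Registration starts at 7:55 AM + 70 min = 9:05 AM.
Registration starts at 9:05 AM and the keynote starts at 7:55 AM, so the keynote is first.

the keynote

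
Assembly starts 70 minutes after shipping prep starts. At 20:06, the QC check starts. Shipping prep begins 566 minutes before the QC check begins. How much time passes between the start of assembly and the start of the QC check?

Shipping prep starts at 20:06 − 566 min = 10:40.
Assembly starts at 10:40 + 70 min = 11:50.
From 11:50 to 20:06 is 8 h 16 min.

8 h 16 min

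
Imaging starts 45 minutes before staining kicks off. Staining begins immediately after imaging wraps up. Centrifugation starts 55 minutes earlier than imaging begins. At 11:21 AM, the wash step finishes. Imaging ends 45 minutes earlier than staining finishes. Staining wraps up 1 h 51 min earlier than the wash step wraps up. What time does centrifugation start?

Staining ends at 11:21 AM − 111 min = 9:30 AM.
Imaging ends at 9:30 AM − 45 min = 8:45 AM.
So staining starts at 8:45 AM.
Imaging starts at 8:45 AM − 45 min = 8:00 AM.
Centrifugation starts at 8:00 AM − 55 min = 7:05 AM.

7:05 AM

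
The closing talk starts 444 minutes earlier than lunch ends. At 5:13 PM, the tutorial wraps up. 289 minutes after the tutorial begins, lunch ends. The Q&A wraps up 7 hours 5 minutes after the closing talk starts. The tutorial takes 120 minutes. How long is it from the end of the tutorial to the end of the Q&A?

The tutorial starts at 5:13 PM − 120 min = 3:13 PM.
Lunch ends at 3:13 PM + 289 min = 8:02 PM.
The closing talk starts at 8:02 PM − 444 min = 12:38 PM.
The Q&A ends at 12:38 PM + 425 min = 7:43 PM.
From 5:13 PM to 7:43 PM is 2 h 30 min.

2 h 30 min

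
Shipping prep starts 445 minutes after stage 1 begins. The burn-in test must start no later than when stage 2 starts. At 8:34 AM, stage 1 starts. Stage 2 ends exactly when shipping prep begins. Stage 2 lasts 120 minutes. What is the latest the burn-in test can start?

Shipping prep starts at 8:34 AM + 445 min = 3:59 PM.
So stage 2 ends at 3:59 PM.
Stage 2 starts at 3:59 PM − 120 min = 1:59 PM.
The burn-in test is bounded by stage 2, so the latest it can start is 1:59 PM.

1:59 PM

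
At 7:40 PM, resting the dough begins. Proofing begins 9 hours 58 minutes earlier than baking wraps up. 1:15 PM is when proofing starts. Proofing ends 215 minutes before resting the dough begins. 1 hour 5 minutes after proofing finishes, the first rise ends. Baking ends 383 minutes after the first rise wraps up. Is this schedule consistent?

No

Proofing ends at 7:40 PM − 215 min = 4:05 PM.
The first rise ends at 4:05 PM + 65 min = 5:10 PM.
Baking ends at 5:10 PM + 383 min = 11:33 PM.
Proofing starts at 11:33 PM − 598 min = 1:35 PM.
But proofing is also said to start at 1:15 PM — a 20-minute conflict.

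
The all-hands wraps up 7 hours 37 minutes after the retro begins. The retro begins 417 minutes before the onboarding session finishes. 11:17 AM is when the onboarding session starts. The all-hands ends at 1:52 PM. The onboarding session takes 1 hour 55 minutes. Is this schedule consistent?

Yes

The onboarding session ends at 11:17 AM + 115 min = 1:12 PM.
The retro starts at 1:12 PM − 417 min = 6:15 AM.
The all-hands ends at 6:15 AM + 457 min = 1:52 PM.
That matches the stated 1:52 PM, so the schedule is consistent.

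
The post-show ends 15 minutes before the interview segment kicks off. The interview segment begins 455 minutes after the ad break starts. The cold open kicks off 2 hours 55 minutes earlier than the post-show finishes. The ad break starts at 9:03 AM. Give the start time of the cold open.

The interview segment starts at 9:03 AM + 455 min = 4:38 PM.
The post-show ends at 4:38 PM − 15 min = 4:23 PM.
The cold open starts at 4:23 PM − 175 min = 1:28 PM.

1:28 PM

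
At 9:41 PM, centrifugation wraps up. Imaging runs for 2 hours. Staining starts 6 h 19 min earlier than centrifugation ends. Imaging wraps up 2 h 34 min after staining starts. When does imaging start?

3:56 PM

Staining starts at 9:41 PM − 379 min = 3:22 PM.
Imaging ends at 3:22 PM + 154 min = 5:56 PM.
Imaging starts at 5:56 PM − 120 min = 3:56 PM.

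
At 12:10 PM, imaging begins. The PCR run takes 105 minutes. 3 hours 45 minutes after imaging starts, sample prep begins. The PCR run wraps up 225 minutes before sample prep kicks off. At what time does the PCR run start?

10:25 AM

Sample prep starts at 12:10 PM + 225 min = 3:55 PM.
The PCR run ends at 3:55 PM − 225 min = 12:10 PM.
The PCR run starts at 12:10 PM − 105 min = 10:25 AM.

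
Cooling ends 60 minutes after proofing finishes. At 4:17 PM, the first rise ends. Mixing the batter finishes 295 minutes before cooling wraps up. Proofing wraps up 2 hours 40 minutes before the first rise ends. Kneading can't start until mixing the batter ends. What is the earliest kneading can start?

Proofing ends at 4:17 PM − 160 min = 1:37 PM.
Cooling ends at 1:37 PM + 60 min = 2:37 PM.
Mixing the batter ends at 2:37 PM − 295 min = 9:42 AM.
Kneading is bounded by mixing the batter, so the earliest it can start is 9:42 AM.

9:42 AM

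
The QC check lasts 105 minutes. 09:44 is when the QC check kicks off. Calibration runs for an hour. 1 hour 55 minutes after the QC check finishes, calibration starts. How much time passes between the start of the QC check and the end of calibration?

280 minutes

The QC check ends at 09:44 + 105 min = 11:29.
Calibration starts at 11:29 + 115 min = 13:24.
Calibration ends at 13:24 + 60 min = 14:24.
From 09:44 to 14:24 is 280 minutes.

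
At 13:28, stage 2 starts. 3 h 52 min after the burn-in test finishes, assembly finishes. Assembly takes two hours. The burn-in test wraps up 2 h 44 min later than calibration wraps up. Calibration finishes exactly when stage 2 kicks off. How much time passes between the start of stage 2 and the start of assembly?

276 minutes

Calibration ends at 13:28.
The burn-in test ends at 13:28 + 164 min = 16:12.
Assembly ends at 16:12 + 232 min = 20:04.
Assembly starts at 20:04 − 120 min = 18:04.
From 13:28 to 18:04 is 276 minutes.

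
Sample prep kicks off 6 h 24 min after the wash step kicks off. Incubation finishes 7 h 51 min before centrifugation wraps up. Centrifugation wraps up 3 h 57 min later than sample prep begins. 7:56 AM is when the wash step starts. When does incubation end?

Sample prep starts at 7:56 AM + 384 min = 2:20 PM.
Centrifugation ends at 2:20 PM + 237 min = 6:17 PM.
Incubation ends at 6:17 PM − 471 min = 10:26 AM.

10:26 AM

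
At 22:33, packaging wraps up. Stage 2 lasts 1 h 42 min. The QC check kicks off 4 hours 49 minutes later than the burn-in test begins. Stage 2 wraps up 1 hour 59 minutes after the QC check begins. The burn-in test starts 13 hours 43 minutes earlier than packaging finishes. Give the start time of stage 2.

13:56

The burn-in test starts at 22:33 − 823 min = 08:50.
The QC check starts at 08:50 + 289 min = 13:39.
Stage 2 ends at 13:39 + 119 min = 15:38.
Stage 2 starts at 15:38 − 102 min = 13:56.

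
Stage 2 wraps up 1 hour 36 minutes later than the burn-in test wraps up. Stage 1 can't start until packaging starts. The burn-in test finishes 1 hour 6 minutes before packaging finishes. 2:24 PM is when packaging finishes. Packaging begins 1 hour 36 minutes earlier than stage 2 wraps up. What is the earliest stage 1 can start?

1:18 PM

The burn-in test ends at 2:24 PM − 66 min = 1:18 PM.
Stage 2 ends at 1:18 PM + 96 min = 2:54 PM.
Packaging starts at 2:54 PM − 96 min = 1:18 PM.
Stage 1 is bounded by packaging, so the earliest it can start is 1:18 PM.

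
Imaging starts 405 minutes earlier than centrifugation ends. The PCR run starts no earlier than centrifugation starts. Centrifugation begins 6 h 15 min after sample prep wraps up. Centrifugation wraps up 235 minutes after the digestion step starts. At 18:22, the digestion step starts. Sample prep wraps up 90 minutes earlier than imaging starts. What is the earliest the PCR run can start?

20:17

Centrifugation ends at 18:22 + 235 min = 22:17.
Imaging starts at 22:17 − 405 min = 15:32.
Sample prep ends at 15:32 − 90 min = 14:02.
Centrifugation starts at 14:02 + 375 min = 20:17.
The PCR run is bounded by centrifugation, so the earliest it can start is 20:17.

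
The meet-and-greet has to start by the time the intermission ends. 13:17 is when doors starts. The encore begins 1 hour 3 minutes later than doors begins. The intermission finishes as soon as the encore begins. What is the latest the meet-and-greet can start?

The encore starts at 13:17 + 63 min = 14:20.
So the intermission ends at 14:20.
The meet-and-greet is bounded by the intermission, so the latest it can start is 14:20.

14:20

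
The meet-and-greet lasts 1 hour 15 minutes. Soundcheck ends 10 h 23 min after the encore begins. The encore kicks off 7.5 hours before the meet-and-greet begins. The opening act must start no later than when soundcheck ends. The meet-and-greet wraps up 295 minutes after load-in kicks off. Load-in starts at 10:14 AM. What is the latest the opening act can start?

4:47 PM

The meet-and-greet ends at 10:14 AM + 295 min = 3:09 PM.
The meet-and-greet starts at 3:09 PM − 75 min = 1:54 PM.
The encore starts at 1:54 PM − 450 min = 6:24 AM.
Soundcheck ends at 6:24 AM + 623 min = 4:47 PM.
The opening act is bounded by soundcheck, so the latest it can start is 4:47 PM.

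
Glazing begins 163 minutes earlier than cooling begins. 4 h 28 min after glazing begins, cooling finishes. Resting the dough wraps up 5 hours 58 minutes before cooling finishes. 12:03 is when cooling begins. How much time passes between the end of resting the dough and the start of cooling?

4 hours 13 minutes

Glazing starts at 12:03 − 163 min = 09:20.
Cooling ends at 09:20 + 268 min = 13:48.
Resting the dough ends at 13:48 − 358 min = 07:50.
From 07:50 to 12:03 is 4 hours 13 minutes.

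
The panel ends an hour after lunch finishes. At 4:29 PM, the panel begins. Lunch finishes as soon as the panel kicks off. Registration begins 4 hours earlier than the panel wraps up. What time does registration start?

1:29 PM

Lunch ends at 4:29 PM.
The panel ends at 4:29 PM + 60 min = 5:29 PM.
Registration starts at 5:29 PM − 240 min = 1:29 PM.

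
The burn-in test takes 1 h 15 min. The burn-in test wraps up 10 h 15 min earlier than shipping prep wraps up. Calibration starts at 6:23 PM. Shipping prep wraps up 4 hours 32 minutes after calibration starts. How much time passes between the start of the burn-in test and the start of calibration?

6 h 58 min

Shipping prep ends at 6:23 PM + 272 min = 10:55 PM.
The burn-in test ends at 10:55 PM − 615 min = 12:40 PM.
The burn-in test starts at 12:40 PM − 75 min = 11:25 AM.
From 11:25 AM to 6:23 PM is 6 h 58 min.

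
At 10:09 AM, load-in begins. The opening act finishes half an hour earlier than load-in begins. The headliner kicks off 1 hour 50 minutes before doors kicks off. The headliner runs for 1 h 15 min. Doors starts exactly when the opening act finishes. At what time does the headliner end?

9:04 AM

The opening act ends at 10:09 AM − 30 min = 9:39 AM.
So doors starts at 9:39 AM.
The headliner starts at 9:39 AM − 110 min = 7:49 AM.
The headliner ends at 7:49 AM + 75 min = 9:04 AM.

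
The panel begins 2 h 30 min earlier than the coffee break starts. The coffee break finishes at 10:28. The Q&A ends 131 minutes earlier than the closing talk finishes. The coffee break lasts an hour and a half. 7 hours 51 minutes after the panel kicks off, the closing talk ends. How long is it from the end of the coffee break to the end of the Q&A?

1 hour 40 minutes

The coffee break starts at 10:28 − 90 min = 08:58.
The panel starts at 08:58 − 150 min = 06:28.
The closing talk ends at 06:28 + 471 min = 14:19.
The Q&A ends at 14:19 − 131 min = 12:08.
From 10:28 to 12:08 is 1 hour 40 minutes.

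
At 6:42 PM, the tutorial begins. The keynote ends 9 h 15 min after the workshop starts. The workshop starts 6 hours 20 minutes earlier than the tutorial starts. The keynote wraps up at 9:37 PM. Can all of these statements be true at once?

The workshop starts at 6:42 PM − 380 min = 12:22 PM.
The keynote ends at 12:22 PM + 555 min = 9:37 PM.
That matches the stated 9:37 PM, so the schedule is consistent.

Yes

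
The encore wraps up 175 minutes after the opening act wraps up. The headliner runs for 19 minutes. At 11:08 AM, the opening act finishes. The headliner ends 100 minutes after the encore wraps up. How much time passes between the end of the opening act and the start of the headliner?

The encore ends at 11:08 AM + 175 min = 2:03 PM.
The headliner ends at 2:03 PM + 100 min = 3:43 PM.
The headliner starts at 3:43 PM − 19 min = 3:24 PM.
From 11:08 AM to 3:24 PM is 4 h 16 min.

4 h 16 min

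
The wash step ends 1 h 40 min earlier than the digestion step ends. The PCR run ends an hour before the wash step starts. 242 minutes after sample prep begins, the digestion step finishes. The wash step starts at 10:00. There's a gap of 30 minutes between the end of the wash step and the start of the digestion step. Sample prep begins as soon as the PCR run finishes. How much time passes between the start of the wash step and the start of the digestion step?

The PCR run ends at 10:00 − 60 min = 09:00.
So sample prep starts at 09:00.
The digestion step ends at 09:00 + 242 min = 13:02.
The wash step ends at 13:02 − 100 min = 11:22.
The digestion step starts at 11:22 + 30 min = 11:52.
From 10:00 to 11:52 is 112 minutes.

112 minutes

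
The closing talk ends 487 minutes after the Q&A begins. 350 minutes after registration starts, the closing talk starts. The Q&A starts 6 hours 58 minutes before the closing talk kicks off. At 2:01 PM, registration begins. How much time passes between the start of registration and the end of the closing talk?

The closing talk starts at 2:01 PM + 350 min = 7:51 PM.
The Q&A starts at 7:51 PM − 418 min = 12:53 PM.
The closing talk ends at 12:53 PM + 487 min = 9:00 PM.
From 2:01 PM to 9:00 PM is 6 h 59 min.

6 h 59 min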